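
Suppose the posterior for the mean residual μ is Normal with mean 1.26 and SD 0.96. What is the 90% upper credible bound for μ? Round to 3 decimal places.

Need U with P(μ ≤ U) = 0.90: U = 1.26 + z_{0.1}·0.96.
z = 1.282; U = 1.26 + 1.282 × 0.96 = 2.490.

2.490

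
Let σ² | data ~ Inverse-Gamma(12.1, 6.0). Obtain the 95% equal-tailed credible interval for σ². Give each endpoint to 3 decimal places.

[0.303, 0.957]

Inverse-Gamma(12.1, 6.0) quantiles: F⁻¹(0.025) and F⁻¹(0.975).
Equivalently, 1/σ² ~ Gamma(12.1, rate = 6.0); invert its 0.975 and 0.025 quantiles.
Posterior mean ≈ 0.541, SD ≈ 0.170; a Normal approximation gives roughly [0.207, 0.874].
Exact: lower = 0.303; upper = 0.957.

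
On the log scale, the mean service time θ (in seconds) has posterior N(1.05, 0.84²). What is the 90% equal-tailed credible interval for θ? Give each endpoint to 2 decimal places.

[0.72, 11.38]

On the log scale the 90% interval is 1.05 ± 1.645 × 0.84 = [-0.3317, 2.4317].
Exponentiate: [e^-0.3317, e^2.4317] = [0.72, 11.38].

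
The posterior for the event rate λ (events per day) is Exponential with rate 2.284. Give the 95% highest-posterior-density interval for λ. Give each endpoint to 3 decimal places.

[0.000, 1.312]

The exponential density is strictly decreasing on [0, ∞), so the HPD interval is anchored at 0: [0, q] with P(λ ≤ q) = 0.95.
q = −ln(1 − 0.95) / 2.284 = 2.9957 / 2.284 = 1.312.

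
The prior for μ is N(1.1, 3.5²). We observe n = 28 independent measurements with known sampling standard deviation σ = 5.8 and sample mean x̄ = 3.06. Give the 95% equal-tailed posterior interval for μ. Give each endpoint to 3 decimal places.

Posterior precision = 1/3.5² + 28/5.8² = 0.0816 + 0.8323 = 0.9140, so posterior SD = 1.0460.
Posterior mean = (1.1/3.5² + 28·3.06/5.8²) / 0.9140 = 2.8849.
Interval: 2.8849 ± 1.960 × 1.0460 → [0.835, 4.935].

[0.835, 4.935]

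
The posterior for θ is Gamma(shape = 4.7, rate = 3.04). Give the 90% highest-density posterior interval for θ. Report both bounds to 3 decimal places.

[0.438, 2.611]

The posterior is unimodal and skewed, so the HPD interval has equal density at both endpoints and is the shortest 90% interval.
Solving f(0.438) = f(2.611) with F(2.611) − F(0.438) = 0.90 gives [0.438, 2.611].
For comparison, the equal-tailed interval is [0.587, 2.874]; the HPD is narrower and shifted toward the mode.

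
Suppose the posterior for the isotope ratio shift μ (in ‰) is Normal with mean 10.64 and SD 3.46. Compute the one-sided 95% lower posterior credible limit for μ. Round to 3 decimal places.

4.949

Need L with P(μ ≥ L) = 0.95: L = 10.64 − z_{0.05}·3.46.
z = 1.645; L = 10.64 − 1.645 × 3.46 = 4.949.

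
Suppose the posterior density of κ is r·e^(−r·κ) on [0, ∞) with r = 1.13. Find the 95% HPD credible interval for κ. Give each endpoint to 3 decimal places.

The exponential density is strictly decreasing on [0, ∞), so the HPD interval is anchored at 0: [0, q] with P(κ ≤ q) = 0.95.
q = −ln(1 − 0.95) / 1.13 = 2.9957 / 1.13 = 2.651.

[0.000, 2.651]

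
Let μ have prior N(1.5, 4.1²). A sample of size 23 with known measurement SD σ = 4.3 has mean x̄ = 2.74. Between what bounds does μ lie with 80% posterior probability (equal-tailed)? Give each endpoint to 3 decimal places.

[1.561, 3.806]

Posterior precision = 1/4.1² + 23/4.3² = 0.0595 + 1.2439 = 1.3034, so posterior SD = 0.8759.
Posterior mean = (1.5/4.1² + 23·2.74/4.3²) / 1.3034 = 2.6834.
Interval: 2.6834 ± 1.282 × 0.8759 → [1.561, 3.806].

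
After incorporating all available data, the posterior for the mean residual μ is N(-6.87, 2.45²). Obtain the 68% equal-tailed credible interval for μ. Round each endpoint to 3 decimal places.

[-9.306, -4.434]

The posterior is symmetric, so the 68% equal-tailed interval is μ = -6.87 ± z·2.45 with z = 0.994.
Half-width: 0.994 × 2.45 = 2.436.
-6.87 − 2.436 = -9.306; -6.87 + 2.436 = -4.434.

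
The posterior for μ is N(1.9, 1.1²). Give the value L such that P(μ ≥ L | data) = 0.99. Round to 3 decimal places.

-0.659

Need L with P(μ ≥ L) = 0.99: L = 1.9 − z_{0.01}·1.1.
z = 2.326; L = 1.9 − 2.326 × 1.1 = -0.659.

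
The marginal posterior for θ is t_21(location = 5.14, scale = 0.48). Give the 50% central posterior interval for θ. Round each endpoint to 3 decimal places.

[4.811, 5.469]

The t_21 distribution is symmetric; the 50% interval is 5.14 ± t·0.48 with t_{0.75,21} = 0.686.
Half-width: 0.686 × 0.48 = 0.329.
5.14 − 0.329 = 4.811; 5.14 + 0.329 = 5.469.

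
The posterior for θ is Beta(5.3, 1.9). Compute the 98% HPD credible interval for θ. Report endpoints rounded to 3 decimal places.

The posterior is unimodal and skewed, so the HPD interval has equal density at both endpoints and is the shortest 98% interval.
Solving f(0.368) = f(0.995) with F(0.995) − F(0.368) = 0.98 gives [0.368, 0.995].
For comparison, the equal-tailed interval is [0.322, 0.978]; the HPD is narrower and shifted toward the mode.

[0.368, 0.995]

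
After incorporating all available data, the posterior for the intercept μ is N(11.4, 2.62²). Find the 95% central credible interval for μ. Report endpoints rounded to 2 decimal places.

The posterior is symmetric, so the 95% equal-tailed interval is μ = 11.4 ± z·2.62 with z = 1.960.
Half-width: 1.960 × 2.62 = 5.14.
11.4 − 5.14 = 6.26; 11.4 + 5.14 = 16.54.

[6.26, 16.54]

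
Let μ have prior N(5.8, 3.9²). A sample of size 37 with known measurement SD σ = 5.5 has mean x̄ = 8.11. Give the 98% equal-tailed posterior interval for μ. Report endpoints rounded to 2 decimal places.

Posterior precision = 1/3.9² + 37/5.5² = 0.0657 + 1.2231 = 1.2889, so posterior SD = 0.8808.
Posterior mean = (5.8/3.9² + 37·8.11/5.5²) / 1.2889 = 7.9922.
Interval: 7.9922 ± 2.326 × 0.8808 → [5.94, 10.04].

[5.94, 10.04]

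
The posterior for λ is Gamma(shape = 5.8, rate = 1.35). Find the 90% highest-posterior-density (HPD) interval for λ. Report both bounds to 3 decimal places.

The posterior is unimodal and skewed, so the HPD interval has equal density at both endpoints and is the shortest 90% interval.
Solving f(1.483) = f(7.002) with F(7.002) − F(1.483) = 0.90 gives [1.483, 7.002].
For comparison, the equal-tailed interval is [1.838, 7.588]; the HPD is narrower and shifted toward the mode.

[1.483, 7.002]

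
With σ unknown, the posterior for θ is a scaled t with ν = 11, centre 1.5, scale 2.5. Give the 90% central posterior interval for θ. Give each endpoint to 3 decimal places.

[-2.990, 5.990]

The t_11 distribution is symmetric; the 90% interval is 1.5 ± t·2.5 with t_{0.95,11} = 1.796.
Half-width: 1.796 × 2.5 = 4.490.
1.5 − 4.490 = -2.990; 1.5 + 4.490 = 5.990.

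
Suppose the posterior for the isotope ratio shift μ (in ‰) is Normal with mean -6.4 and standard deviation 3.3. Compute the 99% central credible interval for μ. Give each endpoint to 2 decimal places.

[-14.90, 2.10]

The posterior is symmetric, so the 99% equal-tailed interval is μ = -6.4 ± z·3.3 with z = 2.576.
Half-width: 2.576 × 3.3 = 8.50.
-6.4 − 8.50 = -14.90; -6.4 + 8.50 = 2.10.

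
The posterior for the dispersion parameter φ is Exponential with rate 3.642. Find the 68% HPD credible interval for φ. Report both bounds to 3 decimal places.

[0.000, 0.313]

The exponential density is strictly decreasing on [0, ∞), so the HPD interval is anchored at 0: [0, q] with P(φ ≤ q) = 0.68.
q = −ln(1 − 0.68) / 3.642 = 1.1394 / 3.642 = 0.313.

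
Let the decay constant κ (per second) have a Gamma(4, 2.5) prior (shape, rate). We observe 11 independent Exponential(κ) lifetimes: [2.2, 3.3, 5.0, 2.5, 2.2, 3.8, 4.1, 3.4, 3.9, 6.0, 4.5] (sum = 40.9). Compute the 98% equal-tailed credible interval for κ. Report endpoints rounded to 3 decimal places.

[0.172, 0.586]

Posterior: Gamma(4+11, 2.5+40.9) = Gamma(15, 43.4) (shape, rate).
Equal-tailed 98% interval: Gamma(15, 43.4) quantiles at 0.01 and 0.99.
Posterior mean ≈ 0.346, SD ≈ 0.089; a Normal approximation gives roughly [0.138, 0.553].
Exact: lower = 0.172; upper = 0.586.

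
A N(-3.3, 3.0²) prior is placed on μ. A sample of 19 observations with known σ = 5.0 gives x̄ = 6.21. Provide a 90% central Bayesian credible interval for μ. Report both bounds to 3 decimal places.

Posterior precision = 1/3.0² + 19/5.0² = 0.1111 + 0.7600 = 0.8711, so posterior SD = 1.0714.
Posterior mean = (-3.3/3.0² + 19·6.21/5.0²) / 0.8711 = 4.9970.
Interval: 4.9970 ± 1.645 × 1.0714 → [3.235, 6.759].

[3.235, 6.759]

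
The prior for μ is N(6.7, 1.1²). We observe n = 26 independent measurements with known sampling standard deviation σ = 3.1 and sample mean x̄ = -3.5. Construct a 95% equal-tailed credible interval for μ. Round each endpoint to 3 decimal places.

[-2.156, -0.070]

Posterior precision = 1/1.1² + 26/3.1² = 0.8264 + 2.7055 = 3.5320, so posterior SD = 0.5321.
Posterior mean = (6.7/1.1² + 26·-3.5/3.1²) / 3.5320 = -1.1133.
Interval: -1.1133 ± 1.960 × 0.5321 → [-2.156, -0.070].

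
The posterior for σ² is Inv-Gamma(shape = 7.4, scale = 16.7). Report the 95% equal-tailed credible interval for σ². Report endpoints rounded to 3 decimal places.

[1.227, 5.445]

Inverse-Gamma(7.4, 16.7) quantiles: F⁻¹(0.025) and F⁻¹(0.975).
Equivalently, 1/σ² ~ Gamma(7.4, rate = 16.7); invert its 0.975 and 0.025 quantiles.
Posterior mean ≈ 2.609, SD ≈ 1.123; a Normal approximation gives roughly [0.409, 4.810].
Exact: lower = 1.227; upper = 5.445.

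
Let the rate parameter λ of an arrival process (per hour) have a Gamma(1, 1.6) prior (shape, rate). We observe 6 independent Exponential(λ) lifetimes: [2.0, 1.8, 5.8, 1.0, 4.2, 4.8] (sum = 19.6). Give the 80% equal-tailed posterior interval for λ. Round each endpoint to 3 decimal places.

[0.184, 0.497]

Posterior: Gamma(1+6, 1.6+19.6) = Gamma(7, 21.2) (shape, rate).
Equal-tailed 80% interval: Gamma(7, 21.2) quantiles at 0.1 and 0.9.
Posterior mean ≈ 0.330, SD ≈ 0.125; a Normal approximation gives roughly [0.170, 0.490].
Exact: lower = 0.184; upper = 0.497.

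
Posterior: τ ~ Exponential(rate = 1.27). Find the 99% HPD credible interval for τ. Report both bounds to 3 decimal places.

[0.000, 3.626]

The exponential density is strictly decreasing on [0, ∞), so the HPD interval is anchored at 0: [0, q] with P(τ ≤ q) = 0.99.
q = −ln(1 − 0.99) / 1.27 = 4.6052 / 1.27 = 3.626.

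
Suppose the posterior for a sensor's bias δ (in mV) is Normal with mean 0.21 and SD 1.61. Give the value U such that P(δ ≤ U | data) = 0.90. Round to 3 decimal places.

Need U with P(δ ≤ U) = 0.90: U = 0.21 + z_{0.1}·1.61.
z = 1.282; U = 0.21 + 1.282 × 1.61 = 2.273.

2.273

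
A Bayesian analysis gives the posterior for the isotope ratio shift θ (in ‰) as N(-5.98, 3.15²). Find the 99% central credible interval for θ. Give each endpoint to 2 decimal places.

[-14.09, 2.13]

The posterior is symmetric, so the 99% equal-tailed interval is θ = -5.98 ± z·3.15 with z = 2.576.
Half-width: 2.576 × 3.15 = 8.11.
-5.98 − 8.11 = -14.09; -5.98 + 8.11 = 2.13.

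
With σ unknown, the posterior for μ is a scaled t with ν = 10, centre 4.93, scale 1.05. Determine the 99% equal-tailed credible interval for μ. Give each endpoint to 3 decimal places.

The t_10 distribution is symmetric; the 99% interval is 4.93 ± t·1.05 with t_{0.995,10} = 3.169.
Half-width: 3.169 × 1.05 = 3.328.
4.93 − 3.328 = 1.602; 4.93 + 3.328 = 8.258.

[1.602, 8.258]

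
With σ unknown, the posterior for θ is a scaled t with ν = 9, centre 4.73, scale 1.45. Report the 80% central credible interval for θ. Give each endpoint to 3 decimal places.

The t_9 distribution is symmetric; the 80% interval is 4.73 ± t·1.45 with t_{0.9,9} = 1.383.
Half-width: 1.383 × 1.45 = 2.005.
4.73 − 2.005 = 2.725; 4.73 + 2.005 = 6.735.

[2.725, 6.735]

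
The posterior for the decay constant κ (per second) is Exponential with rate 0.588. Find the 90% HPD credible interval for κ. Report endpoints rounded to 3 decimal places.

The exponential density is strictly decreasing on [0, ∞), so the HPD interval is anchored at 0: [0, q] with P(κ ≤ q) = 0.90.
q = −ln(1 − 0.90) / 0.588 = 2.3026 / 0.588 = 3.916.

[0.000, 3.916]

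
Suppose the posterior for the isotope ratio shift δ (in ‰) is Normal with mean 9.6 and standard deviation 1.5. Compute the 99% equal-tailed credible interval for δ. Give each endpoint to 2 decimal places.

The posterior is symmetric, so the 99% equal-tailed interval is δ = 9.6 ± z·1.5 with z = 2.576.
Half-width: 2.576 × 1.5 = 3.86.
9.6 − 3.86 = 5.74; 9.6 + 3.86 = 13.46.

[5.74, 13.46]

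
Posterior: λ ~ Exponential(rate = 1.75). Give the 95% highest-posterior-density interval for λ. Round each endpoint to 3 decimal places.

[0.000, 1.712]

The exponential density is strictly decreasing on [0, ∞), so the HPD interval is anchored at 0: [0, q] with P(λ ≤ q) = 0.95.
q = −ln(1 − 0.95) / 1.75 = 2.9957 / 1.75 = 1.712.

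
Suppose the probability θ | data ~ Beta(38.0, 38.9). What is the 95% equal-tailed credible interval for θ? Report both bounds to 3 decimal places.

[0.384, 0.605]

Posterior: Beta(38.0, 38.9).
Equal-tailed 95% interval: the 0.025 and 0.975 quantiles of Beta(38.0, 38.9).
Posterior mean ≈ 0.494, SD ≈ 0.057; a Normal approximation gives roughly [0.383, 0.605].
Exact: F⁻¹(0.025) = 0.384; F⁻¹(0.975) = 0.605.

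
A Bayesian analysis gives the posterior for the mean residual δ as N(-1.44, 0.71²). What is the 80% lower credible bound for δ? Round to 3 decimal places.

Need L with P(δ ≥ L) = 0.80: L = -1.44 − z_{0.2}·0.71.
z = 0.842; L = -1.44 − 0.842 × 0.71 = -2.038.

-2.038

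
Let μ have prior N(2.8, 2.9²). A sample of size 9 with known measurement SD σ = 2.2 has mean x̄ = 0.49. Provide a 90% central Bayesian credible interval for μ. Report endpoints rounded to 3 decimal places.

Posterior precision = 1/2.9² + 9/2.2² = 0.1189 + 1.8595 = 1.9784, so posterior SD = 0.7110.
Posterior mean = (2.8/2.9² + 9·0.49/2.2²) / 1.9784 = 0.6288.
Interval: 0.6288 ± 1.645 × 0.7110 → [-0.541, 1.798].

[-0.541, 1.798]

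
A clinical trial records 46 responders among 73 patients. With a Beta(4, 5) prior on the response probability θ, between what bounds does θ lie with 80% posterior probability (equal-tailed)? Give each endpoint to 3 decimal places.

[0.540, 0.678]

Posterior: Beta(4+46, 5+27) = Beta(50, 32).
Equal-tailed 80% interval: the 0.1 and 0.9 quantiles of Beta(50, 32).
Posterior mean ≈ 0.610, SD ≈ 0.054; a Normal approximation gives roughly [0.541, 0.678].
Exact: F⁻¹(0.1) = 0.540; F⁻¹(0.9) = 0.678.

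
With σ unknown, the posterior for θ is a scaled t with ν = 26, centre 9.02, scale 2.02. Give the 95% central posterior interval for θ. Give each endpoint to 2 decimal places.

[4.87, 13.17]

The t_26 distribution is symmetric; the 95% interval is 9.02 ± t·2.02 with t_{0.975,26} = 2.056.
Half-width: 2.056 × 2.02 = 4.15.
9.02 − 4.15 = 4.87; 9.02 + 4.15 = 13.17.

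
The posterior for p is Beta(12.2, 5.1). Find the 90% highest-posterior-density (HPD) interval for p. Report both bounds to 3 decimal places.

[0.535, 0.881]

The posterior is unimodal and skewed, so the HPD interval has equal density at both endpoints and is the shortest 90% interval.
Solving f(0.535) = f(0.881) with F(0.881) − F(0.535) = 0.90 gives [0.535, 0.881].
For comparison, the equal-tailed interval is [0.517, 0.866]; the HPD is narrower and shifted toward the mode.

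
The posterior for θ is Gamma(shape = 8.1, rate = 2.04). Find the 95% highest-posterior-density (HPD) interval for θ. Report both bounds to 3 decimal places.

The posterior is unimodal and skewed, so the HPD interval has equal density at both endpoints and is the shortest 95% interval.
Solving f(1.489) = f(6.749) with F(6.749) − F(1.489) = 0.95 gives [1.489, 6.749].
For comparison, the equal-tailed interval is [1.725, 7.136]; the HPD is narrower and shifted toward the mode.

[1.489, 6.749]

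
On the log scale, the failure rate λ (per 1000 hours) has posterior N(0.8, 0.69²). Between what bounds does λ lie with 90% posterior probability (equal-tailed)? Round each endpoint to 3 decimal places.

[0.715, 6.924]

On the log scale the 90% interval is 0.8 ± 1.645 × 0.69 = [-0.3349, 1.9349].
Exponentiate: [e^-0.3349, e^1.9349] = [0.715, 6.924].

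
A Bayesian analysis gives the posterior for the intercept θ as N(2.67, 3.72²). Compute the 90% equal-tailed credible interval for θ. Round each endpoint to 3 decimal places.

[-3.449, 8.789]

The posterior is symmetric, so the 90% equal-tailed interval is θ = 2.67 ± z·3.72 with z = 1.645.
Half-width: 1.645 × 3.72 = 6.119.
2.67 − 6.119 = -3.449; 2.67 + 6.119 = 8.789.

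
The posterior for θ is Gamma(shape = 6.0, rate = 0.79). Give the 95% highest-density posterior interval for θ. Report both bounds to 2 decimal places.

[2.23, 13.75]

The posterior is unimodal and skewed, so the HPD interval has equal density at both endpoints and is the shortest 95% interval.
Solving f(2.23) = f(13.75) with F(13.75) − F(2.23) = 0.95 gives [2.23, 13.75].
For comparison, the equal-tailed interval is [2.79, 14.77]; the HPD is narrower and shifted toward the mode.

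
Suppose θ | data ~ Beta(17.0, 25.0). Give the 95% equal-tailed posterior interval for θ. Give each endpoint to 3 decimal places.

[0.263, 0.555]

Posterior: Beta(17.0, 25.0).
Equal-tailed 95% interval: the 0.025 and 0.975 quantiles of Beta(17.0, 25.0).
Posterior mean ≈ 0.405, SD ≈ 0.075; a Normal approximation gives roughly [0.258, 0.551].
Exact: F⁻¹(0.025) = 0.263; F⁻¹(0.975) = 0.555.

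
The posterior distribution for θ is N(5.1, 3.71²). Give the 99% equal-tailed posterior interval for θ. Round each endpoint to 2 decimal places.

The posterior is symmetric, so the 99% equal-tailed interval is θ = 5.1 ± z·3.71 with z = 2.576.
Half-width: 2.576 × 3.71 = 9.56.
5.1 − 9.56 = -4.46; 5.1 + 9.56 = 14.66.

[-4.46, 14.66]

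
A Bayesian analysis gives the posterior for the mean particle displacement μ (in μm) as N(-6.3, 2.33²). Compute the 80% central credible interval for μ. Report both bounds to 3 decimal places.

The posterior is symmetric, so the 80% equal-tailed interval is μ = -6.3 ± z·2.33 with z = 1.282.
Half-width: 1.282 × 2.33 = 2.986.
-6.3 − 2.986 = -9.286; -6.3 + 2.986 = -3.314.

[-9.286, -3.314]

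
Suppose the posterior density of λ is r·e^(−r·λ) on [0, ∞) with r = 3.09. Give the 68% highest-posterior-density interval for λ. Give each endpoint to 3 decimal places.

The exponential density is strictly decreasing on [0, ∞), so the HPD interval is anchored at 0: [0, q] with P(λ ≤ q) = 0.68.
q = −ln(1 − 0.68) / 3.09 = 1.1394 / 3.09 = 0.369.

[0.000, 0.369]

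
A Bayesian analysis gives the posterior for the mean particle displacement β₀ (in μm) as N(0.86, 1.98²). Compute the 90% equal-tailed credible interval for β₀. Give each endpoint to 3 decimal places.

The posterior is symmetric, so the 90% equal-tailed interval is β₀ = 0.86 ± z·1.98 with z = 1.645.
Half-width: 1.645 × 1.98 = 3.257.
0.86 − 3.257 = -2.397; 0.86 + 3.257 = 4.117.

[-2.397, 4.117]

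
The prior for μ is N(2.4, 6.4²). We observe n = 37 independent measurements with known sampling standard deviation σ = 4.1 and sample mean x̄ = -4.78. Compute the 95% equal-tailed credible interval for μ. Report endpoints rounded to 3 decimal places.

[-6.015, -3.387]

Posterior precision = 1/6.4² + 37/4.1² = 0.0244 + 2.2011 = 2.2255, so posterior SD = 0.6703.
Posterior mean = (2.4/6.4² + 37·-4.78/4.1²) / 2.2255 = -4.7012.
Interval: -4.7012 ± 1.960 × 0.6703 → [-6.015, -3.387].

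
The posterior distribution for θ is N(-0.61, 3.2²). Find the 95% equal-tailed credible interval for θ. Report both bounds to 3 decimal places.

[-6.882, 5.662]

The posterior is symmetric, so the 95% equal-tailed interval is θ = -0.61 ± z·3.2 with z = 1.960.
Half-width: 1.960 × 3.2 = 6.272.
-0.61 − 6.272 = -6.882; -0.61 + 6.272 = 5.662.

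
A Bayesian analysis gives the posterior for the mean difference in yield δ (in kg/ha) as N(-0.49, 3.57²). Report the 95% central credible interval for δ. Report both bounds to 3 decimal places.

The posterior is symmetric, so the 95% equal-tailed interval is δ = -0.49 ± z·3.57 with z = 1.960.
Half-width: 1.960 × 3.57 = 6.997.
-0.49 − 6.997 = -7.487; -0.49 + 6.997 = 6.507.

[-7.487, 6.507]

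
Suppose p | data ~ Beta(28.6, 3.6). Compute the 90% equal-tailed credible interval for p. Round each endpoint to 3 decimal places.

Posterior: Beta(28.6, 3.6).
Equal-tailed 90% interval: the 0.05 and 0.95 quantiles of Beta(28.6, 3.6).
Posterior mean ≈ 0.888, SD ≈ 0.055; a Normal approximation gives roughly [0.798, 0.978].
Exact: F⁻¹(0.05) = 0.786; F⁻¹(0.95) = 0.963.

[0.786, 0.963]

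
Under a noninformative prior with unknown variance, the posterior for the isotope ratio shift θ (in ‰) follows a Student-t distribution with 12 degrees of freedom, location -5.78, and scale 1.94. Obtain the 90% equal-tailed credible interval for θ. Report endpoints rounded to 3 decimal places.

The t_12 distribution is symmetric; the 90% interval is -5.78 ± t·1.94 with t_{0.95,12} = 1.782.
Half-width: 1.782 × 1.94 = 3.458.
-5.78 − 3.458 = -9.238; -5.78 + 3.458 = -2.322.

[-9.238, -2.322]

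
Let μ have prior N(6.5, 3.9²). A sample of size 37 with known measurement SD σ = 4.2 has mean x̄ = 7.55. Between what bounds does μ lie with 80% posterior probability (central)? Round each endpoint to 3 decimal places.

Posterior precision = 1/3.9² + 37/4.2² = 0.0657 + 2.0975 = 2.1633, so posterior SD = 0.6799.
Posterior mean = (6.5/3.9² + 37·7.55/4.2²) / 2.1633 = 7.5181.
Interval: 7.5181 ± 1.282 × 0.6799 → [6.647, 8.389].

[6.647, 8.389]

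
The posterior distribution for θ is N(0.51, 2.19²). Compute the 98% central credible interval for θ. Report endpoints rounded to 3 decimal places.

The posterior is symmetric, so the 98% equal-tailed interval is θ = 0.51 ± z·2.19 with z = 2.326.
Half-width: 2.326 × 2.19 = 5.095.
0.51 − 5.095 = -4.585; 0.51 + 5.095 = 5.605.

[-4.585, 5.605]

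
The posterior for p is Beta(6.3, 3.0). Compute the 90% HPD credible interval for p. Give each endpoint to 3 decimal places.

[0.449, 0.917]

The posterior is unimodal and skewed, so the HPD interval has equal density at both endpoints and is the shortest 90% interval.
Solving f(0.449) = f(0.917) with F(0.917) − F(0.449) = 0.90 gives [0.449, 0.917].
For comparison, the equal-tailed interval is [0.416, 0.893]; the HPD is narrower and shifted toward the mode.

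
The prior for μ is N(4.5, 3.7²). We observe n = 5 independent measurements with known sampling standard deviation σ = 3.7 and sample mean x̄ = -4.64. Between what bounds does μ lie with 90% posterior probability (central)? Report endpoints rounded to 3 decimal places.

[-5.601, -0.632]

Posterior precision = 1/3.7² + 5/3.7² = 0.0730 + 0.3652 = 0.4383, so posterior SD = 1.5105.
Posterior mean = (4.5/3.7² + 5·-4.64/3.7²) / 0.4383 = -3.1167.
Interval: -3.1167 ± 1.645 × 1.5105 → [-5.601, -0.632].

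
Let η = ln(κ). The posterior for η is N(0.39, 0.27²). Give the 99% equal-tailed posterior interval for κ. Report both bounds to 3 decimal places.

[0.737, 2.961]

On the log scale the 99% interval is 0.39 ± 2.576 × 0.27 = [-0.3055, 1.0855].
Exponentiate: [e^-0.3055, e^1.0855] = [0.737, 2.961].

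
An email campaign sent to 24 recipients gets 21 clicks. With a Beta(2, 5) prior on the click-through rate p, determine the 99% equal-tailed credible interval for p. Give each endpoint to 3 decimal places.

[0.520, 0.907]

Posterior: Beta(2+21, 5+3) = Beta(23, 8).
Equal-tailed 99% interval: the 0.005 and 0.995 quantiles of Beta(23, 8).
Posterior mean ≈ 0.742, SD ≈ 0.077; a Normal approximation gives roughly [0.543, 0.941].
Exact: F⁻¹(0.005) = 0.520; F⁻¹(0.995) = 0.907.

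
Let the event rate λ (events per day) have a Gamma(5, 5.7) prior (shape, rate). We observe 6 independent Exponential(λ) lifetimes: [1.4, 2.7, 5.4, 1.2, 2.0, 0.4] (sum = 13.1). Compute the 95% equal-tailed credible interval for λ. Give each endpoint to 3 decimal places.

[0.292, 0.978]

Posterior: Gamma(5+6, 5.7+13.1) = Gamma(11, 18.8) (shape, rate).
Equal-tailed 95% interval: Gamma(11, 18.8) quantiles at 0.025 and 0.975.
Posterior mean ≈ 0.585, SD ≈ 0.176; a Normal approximation gives roughly [0.239, 0.931].
Exact: lower = 0.292; upper = 0.978.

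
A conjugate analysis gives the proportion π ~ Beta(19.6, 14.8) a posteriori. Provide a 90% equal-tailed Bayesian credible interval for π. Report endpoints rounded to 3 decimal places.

[0.430, 0.705]

Posterior: Beta(19.6, 14.8).
Equal-tailed 90% interval: the 0.05 and 0.95 quantiles of Beta(19.6, 14.8).
Posterior mean ≈ 0.570, SD ≈ 0.083; a Normal approximation gives roughly [0.433, 0.707].
Exact: F⁻¹(0.05) = 0.430; F⁻¹(0.95) = 0.705.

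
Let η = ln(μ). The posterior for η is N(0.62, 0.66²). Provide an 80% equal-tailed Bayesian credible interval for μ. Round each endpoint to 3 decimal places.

On the log scale the 80% interval is 0.62 ± 1.282 × 0.66 = [-0.2258, 1.4658].
Exponentiate: [e^-0.2258, e^1.4658] = [0.798, 4.331].

[0.798, 4.331]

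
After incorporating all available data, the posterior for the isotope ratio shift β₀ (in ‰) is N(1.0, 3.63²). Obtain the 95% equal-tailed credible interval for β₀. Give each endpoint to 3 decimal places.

The posterior is symmetric, so the 95% equal-tailed interval is β₀ = 1.0 ± z·3.63 with z = 1.960.
Half-width: 1.960 × 3.63 = 7.115.
1.0 − 7.115 = -6.115; 1.0 + 7.115 = 8.115.

[-6.115, 8.115]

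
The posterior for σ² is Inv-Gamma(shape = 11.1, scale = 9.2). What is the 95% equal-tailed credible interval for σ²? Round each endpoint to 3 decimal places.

Inverse-Gamma(11.1, 9.2) quantiles: F⁻¹(0.025) and F⁻¹(0.975).
Equivalently, 1/σ² ~ Gamma(11.1, rate = 9.2); invert its 0.975 and 0.025 quantiles.
Posterior mean ≈ 0.911, SD ≈ 0.302; a Normal approximation gives roughly [0.319, 1.503].
Exact: lower = 0.497; upper = 1.654.

[0.497, 1.654]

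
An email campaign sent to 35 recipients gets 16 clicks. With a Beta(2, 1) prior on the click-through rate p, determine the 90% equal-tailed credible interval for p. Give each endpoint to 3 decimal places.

[0.343, 0.606]

Posterior: Beta(2+16, 1+19) = Beta(18, 20).
Equal-tailed 90% interval: the 0.05 and 0.95 quantiles of Beta(18, 20).
Posterior mean ≈ 0.474, SD ≈ 0.080; a Normal approximation gives roughly [0.342, 0.605].
Exact: F⁻¹(0.05) = 0.343; F⁻¹(0.95) = 0.606.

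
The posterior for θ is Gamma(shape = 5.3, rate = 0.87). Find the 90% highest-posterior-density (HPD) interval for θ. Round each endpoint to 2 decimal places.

[1.94, 10.08]

The posterior is unimodal and skewed, so the HPD interval has equal density at both endpoints and is the shortest 90% interval.
Solving f(1.94) = f(10.08) with F(10.08) − F(1.94) = 0.90 gives [1.94, 10.08].
For comparison, the equal-tailed interval is [2.48, 10.99]; the HPD is narrower and shifted toward the mode.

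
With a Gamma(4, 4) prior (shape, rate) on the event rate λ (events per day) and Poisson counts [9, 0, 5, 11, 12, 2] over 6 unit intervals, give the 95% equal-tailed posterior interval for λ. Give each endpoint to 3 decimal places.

[3.112, 5.677]

Posterior: Gamma(4+39, 4+6) = Gamma(43, 10) (shape, rate).
Equal-tailed 95% interval: Gamma(43, 10) quantiles at 0.025 and 0.975.
Posterior mean ≈ 4.300, SD ≈ 0.656; a Normal approximation gives roughly [3.015, 5.585].
Exact: lower = 3.112; upper = 5.677.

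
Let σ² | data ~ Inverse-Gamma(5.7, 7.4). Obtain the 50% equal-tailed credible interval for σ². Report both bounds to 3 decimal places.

Inverse-Gamma(5.7, 7.4) quantiles: F⁻¹(0.25) and F⁻¹(0.75).
Equivalently, 1/σ² ~ Gamma(5.7, rate = 7.4); invert its 0.75 and 0.25 quantiles.
Posterior mean ≈ 1.574, SD ≈ 0.819; a Normal approximation gives roughly [1.022, 2.127].
Exact: lower = 1.045; upper = 1.868.

[1.045, 1.868]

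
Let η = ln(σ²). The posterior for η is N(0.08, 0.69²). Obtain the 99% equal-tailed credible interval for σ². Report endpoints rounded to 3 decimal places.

On the log scale the 99% interval is 0.08 ± 2.576 × 0.69 = [-1.6973, 1.8573].
Exponentiate: [e^-1.6973, e^1.8573] = [0.183, 6.407].

[0.183, 6.407]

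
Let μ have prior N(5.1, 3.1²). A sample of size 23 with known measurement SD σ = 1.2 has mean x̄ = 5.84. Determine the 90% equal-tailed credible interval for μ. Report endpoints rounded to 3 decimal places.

[5.425, 6.245]

Posterior precision = 1/3.1² + 23/1.2² = 0.1041 + 15.9722 = 16.0763, so posterior SD = 0.2494.
Posterior mean = (5.1/3.1² + 23·5.84/1.2²) / 16.0763 = 5.8352.
Interval: 5.8352 ± 1.645 × 0.2494 → [5.425, 6.245].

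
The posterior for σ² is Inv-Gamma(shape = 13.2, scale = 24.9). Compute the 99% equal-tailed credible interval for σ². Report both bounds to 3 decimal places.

[1.020, 4.361]

Inverse-Gamma(13.2, 24.9) quantiles: F⁻¹(0.005) and F⁻¹(0.995).
Equivalently, 1/σ² ~ Gamma(13.2, rate = 24.9); invert its 0.995 and 0.005 quantiles.
Posterior mean ≈ 2.041, SD ≈ 0.610; a Normal approximation gives roughly [0.470, 3.612].
Exact: lower = 1.020; upper = 4.361.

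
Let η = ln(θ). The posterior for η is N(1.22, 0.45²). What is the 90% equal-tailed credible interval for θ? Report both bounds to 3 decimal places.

On the log scale the 90% interval is 1.22 ± 1.645 × 0.45 = [0.4798, 1.9602].
Exponentiate: [e^0.4798, e^1.9602] = [1.616, 7.101].

[1.616, 7.101]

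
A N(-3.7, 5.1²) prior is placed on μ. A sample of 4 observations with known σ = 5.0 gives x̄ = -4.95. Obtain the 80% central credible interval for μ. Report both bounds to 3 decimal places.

Posterior precision = 1/5.1² + 4/5.0² = 0.0384 + 0.1600 = 0.1984, so posterior SD = 2.2448.
Posterior mean = (-3.7/5.1² + 4·-4.95/5.0²) / 0.1984 = -4.7078.
Interval: -4.7078 ± 1.282 × 2.2448 → [-7.585, -1.831].

[-7.585, -1.831]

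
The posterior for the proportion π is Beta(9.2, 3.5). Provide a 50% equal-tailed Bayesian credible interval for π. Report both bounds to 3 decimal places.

Posterior: Beta(9.2, 3.5).
Equal-tailed 50% interval: the 0.25 and 0.75 quantiles of Beta(9.2, 3.5).
Posterior mean ≈ 0.724, SD ≈ 0.121; a Normal approximation gives roughly [0.643, 0.806].
Exact: F⁻¹(0.25) = 0.647; F⁻¹(0.75) = 0.815.

[0.647, 0.815]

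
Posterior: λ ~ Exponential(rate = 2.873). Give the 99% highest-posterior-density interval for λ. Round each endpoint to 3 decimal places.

[0.000, 1.603]

The exponential density is strictly decreasing on [0, ∞), so the HPD interval is anchored at 0: [0, q] with P(λ ≤ q) = 0.99.
q = −ln(1 − 0.99) / 2.873 = 4.6052 / 2.873 = 1.603.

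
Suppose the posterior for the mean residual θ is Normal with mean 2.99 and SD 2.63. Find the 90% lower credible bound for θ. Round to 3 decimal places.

-0.380

Need L with P(θ ≥ L) = 0.90: L = 2.99 − z_{0.1}·2.63.
z = 1.282; L = 2.99 − 1.282 × 2.63 = -0.380.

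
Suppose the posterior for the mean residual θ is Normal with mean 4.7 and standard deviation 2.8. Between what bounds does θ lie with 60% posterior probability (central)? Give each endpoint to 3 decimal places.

[2.343, 7.057]

The posterior is symmetric, so the 60% equal-tailed interval is θ = 4.7 ± z·2.8 with z = 0.842.
Half-width: 0.842 × 2.8 = 2.357.
4.7 − 2.357 = 2.343; 4.7 + 2.357 = 7.057.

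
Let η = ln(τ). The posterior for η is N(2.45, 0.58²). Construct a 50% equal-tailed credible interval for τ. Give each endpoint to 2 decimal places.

[7.84, 17.14]

On the log scale the 50% interval is 2.45 ± 0.674 × 0.58 = [2.0588, 2.8412].
Exponentiate: [e^2.0588, e^2.8412] = [7.84, 17.14].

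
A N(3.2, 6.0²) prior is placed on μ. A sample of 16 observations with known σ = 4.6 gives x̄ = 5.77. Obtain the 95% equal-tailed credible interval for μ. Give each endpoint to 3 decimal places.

[3.465, 7.893]

Posterior precision = 1/6.0² + 16/4.6² = 0.0278 + 0.7561 = 0.7839, so posterior SD = 1.1294.
Posterior mean = (3.2/6.0² + 16·5.77/4.6²) / 0.7839 = 5.6789.
Interval: 5.6789 ± 1.960 × 1.1294 → [3.465, 7.893].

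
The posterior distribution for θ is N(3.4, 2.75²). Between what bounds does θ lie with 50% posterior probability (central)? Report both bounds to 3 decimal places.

The posterior is symmetric, so the 50% equal-tailed interval is θ = 3.4 ± z·2.75 with z = 0.674.
Half-width: 0.674 × 2.75 = 1.855.
3.4 − 1.855 = 1.545; 3.4 + 1.855 = 5.255.

[1.545, 5.255]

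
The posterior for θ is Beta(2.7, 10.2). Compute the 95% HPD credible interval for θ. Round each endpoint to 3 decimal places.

The posterior is unimodal and skewed, so the HPD interval has equal density at both endpoints and is the shortest 95% interval.
Solving f(0.025) = f(0.422) with F(0.422) − F(0.025) = 0.95 gives [0.025, 0.422].
For comparison, the equal-tailed interval is [0.044, 0.459]; the HPD is narrower and shifted toward the mode.

[0.025, 0.422]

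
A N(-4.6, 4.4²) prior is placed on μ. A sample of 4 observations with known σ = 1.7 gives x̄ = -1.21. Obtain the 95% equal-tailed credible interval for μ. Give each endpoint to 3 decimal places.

[-2.968, 0.304]

Posterior precision = 1/4.4² + 4/1.7² = 0.0517 + 1.3841 = 1.4357, so posterior SD = 0.8346.
Posterior mean = (-4.6/4.4² + 4·-1.21/1.7²) / 1.4357 = -1.3320.
Interval: -1.3320 ± 1.960 × 0.8346 → [-2.968, 0.304].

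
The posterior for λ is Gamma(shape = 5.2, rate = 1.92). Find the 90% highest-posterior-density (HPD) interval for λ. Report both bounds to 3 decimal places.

[0.849, 4.496]

The posterior is unimodal and skewed, so the HPD interval has equal density at both endpoints and is the shortest 90% interval.
Solving f(0.849) = f(4.496) with F(4.496) − F(0.849) = 0.90 gives [0.849, 4.496].
For comparison, the equal-tailed interval is [1.092, 4.911]; the HPD is narrower and shifted toward the mode.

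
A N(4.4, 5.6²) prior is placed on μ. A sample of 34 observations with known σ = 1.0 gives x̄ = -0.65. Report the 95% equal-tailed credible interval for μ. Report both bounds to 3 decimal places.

[-0.981, -0.309]

Posterior precision = 1/5.6² + 34/1.0² = 0.0319 + 34.0000 = 34.0319, so posterior SD = 0.1714.
Posterior mean = (4.4/5.6² + 34·-0.65/1.0²) / 34.0319 = -0.6453.
Interval: -0.6453 ± 1.960 × 0.1714 → [-0.981, -0.309].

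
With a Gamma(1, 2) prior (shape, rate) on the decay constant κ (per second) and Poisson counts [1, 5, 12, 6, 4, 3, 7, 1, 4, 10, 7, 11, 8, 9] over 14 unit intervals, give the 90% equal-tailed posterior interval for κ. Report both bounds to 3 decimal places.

[4.629, 6.567]

Posterior: Gamma(1+88, 2+14) = Gamma(89, 16) (shape, rate).
Equal-tailed 90% interval: Gamma(89, 16) quantiles at 0.05 and 0.95.
Posterior mean ≈ 5.562, SD ≈ 0.590; a Normal approximation gives roughly [4.593, 6.532].
Exact: lower = 4.629; upper = 6.567.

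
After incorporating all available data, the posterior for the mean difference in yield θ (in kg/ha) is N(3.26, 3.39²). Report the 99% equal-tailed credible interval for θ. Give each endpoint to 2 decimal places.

[-5.47, 11.99]

The posterior is symmetric, so the 99% equal-tailed interval is θ = 3.26 ± z·3.39 with z = 2.576.
Half-width: 2.576 × 3.39 = 8.73.
3.26 − 8.73 = -5.47; 3.26 + 8.73 = 11.99.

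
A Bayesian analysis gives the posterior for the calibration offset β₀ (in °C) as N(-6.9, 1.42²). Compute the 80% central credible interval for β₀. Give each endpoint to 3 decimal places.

[-8.720, -5.080]

The posterior is symmetric, so the 80% equal-tailed interval is β₀ = -6.9 ± z·1.42 with z = 1.282.
Half-width: 1.282 × 1.42 = 1.820.
-6.9 − 1.820 = -8.720; -6.9 + 1.820 = -5.080.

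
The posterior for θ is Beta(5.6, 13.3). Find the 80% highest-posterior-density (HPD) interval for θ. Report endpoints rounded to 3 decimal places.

The posterior is unimodal and skewed, so the HPD interval has equal density at both endpoints and is the shortest 80% interval.
Solving f(0.154) = f(0.417) with F(0.417) − F(0.154) = 0.80 gives [0.154, 0.417].
For comparison, the equal-tailed interval is [0.169, 0.434]; the HPD is narrower and shifted toward the mode.

[0.154, 0.417]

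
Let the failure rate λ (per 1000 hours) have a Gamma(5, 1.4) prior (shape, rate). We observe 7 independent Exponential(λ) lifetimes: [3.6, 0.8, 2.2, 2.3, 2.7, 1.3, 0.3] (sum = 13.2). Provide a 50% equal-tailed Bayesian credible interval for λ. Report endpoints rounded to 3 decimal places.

Posterior: Gamma(5+7, 1.4+13.2) = Gamma(12, 14.6) (shape, rate).
Equal-tailed 50% interval: Gamma(12, 14.6) quantiles at 0.25 and 0.75.
Posterior mean ≈ 0.822, SD ≈ 0.237; a Normal approximation gives roughly [0.662, 0.982].
Exact: lower = 0.652; upper = 0.967.

[0.652, 0.967]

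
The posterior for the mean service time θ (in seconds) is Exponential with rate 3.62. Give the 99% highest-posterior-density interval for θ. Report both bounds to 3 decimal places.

The exponential density is strictly decreasing on [0, ∞), so the HPD interval is anchored at 0: [0, q] with P(θ ≤ q) = 0.99.
q = −ln(1 − 0.99) / 3.62 = 4.6052 / 3.62 = 1.272.

[0.000, 1.272]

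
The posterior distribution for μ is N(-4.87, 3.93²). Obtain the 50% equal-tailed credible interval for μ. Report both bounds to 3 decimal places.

[-7.521, -2.219]

The posterior is symmetric, so the 50% equal-tailed interval is μ = -4.87 ± z·3.93 with z = 0.674.
Half-width: 0.674 × 3.93 = 2.651.
-4.87 − 2.651 = -7.521; -4.87 + 2.651 = -2.219.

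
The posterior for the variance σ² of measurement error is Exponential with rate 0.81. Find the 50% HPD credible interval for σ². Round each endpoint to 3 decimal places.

The exponential density is strictly decreasing on [0, ∞), so the HPD interval is anchored at 0: [0, q] with P(σ² ≤ q) = 0.50.
q = −ln(1 − 0.50) / 0.81 = 0.6931 / 0.81 = 0.856.

[0.000, 0.856]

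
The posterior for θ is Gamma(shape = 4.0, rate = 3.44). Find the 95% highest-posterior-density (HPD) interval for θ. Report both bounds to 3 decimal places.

[0.207, 2.311]

The posterior is unimodal and skewed, so the HPD interval has equal density at both endpoints and is the shortest 95% interval.
Solving f(0.207) = f(2.311) with F(2.311) − F(0.207) = 0.95 gives [0.207, 2.311].
For comparison, the equal-tailed interval is [0.317, 2.549]; the HPD is narrower and shifted toward the mode.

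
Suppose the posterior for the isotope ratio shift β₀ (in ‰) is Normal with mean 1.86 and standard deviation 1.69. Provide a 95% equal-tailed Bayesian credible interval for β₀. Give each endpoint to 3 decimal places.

The posterior is symmetric, so the 95% equal-tailed interval is β₀ = 1.86 ± z·1.69 with z = 1.960.
Half-width: 1.960 × 1.69 = 3.312.
1.86 − 3.312 = -1.452; 1.86 + 3.312 = 5.172.

[-1.452, 5.172]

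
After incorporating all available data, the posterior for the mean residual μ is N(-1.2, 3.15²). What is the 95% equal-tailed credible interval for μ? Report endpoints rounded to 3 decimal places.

[-7.374, 4.974]

The posterior is symmetric, so the 95% equal-tailed interval is μ = -1.2 ± z·3.15 with z = 1.960.
Half-width: 1.960 × 3.15 = 6.174.
-1.2 − 6.174 = -7.374; -1.2 + 6.174 = 4.974.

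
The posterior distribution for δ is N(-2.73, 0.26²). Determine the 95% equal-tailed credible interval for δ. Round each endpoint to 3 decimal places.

[-3.240, -2.220]

The posterior is symmetric, so the 95% equal-tailed interval is δ = -2.73 ± z·0.26 with z = 1.960.
Half-width: 1.960 × 0.26 = 0.510.
-2.73 − 0.510 = -3.240; -2.73 + 0.510 = -2.220.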